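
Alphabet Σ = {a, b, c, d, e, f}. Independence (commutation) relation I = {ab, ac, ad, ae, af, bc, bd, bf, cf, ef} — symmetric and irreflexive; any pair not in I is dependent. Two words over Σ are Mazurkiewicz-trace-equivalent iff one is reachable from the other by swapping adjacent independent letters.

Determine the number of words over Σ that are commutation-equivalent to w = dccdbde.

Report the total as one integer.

6

0(d) covers ∅
1(c) covers 0:d
2(c) covers 1:c
3(d) covers 2:c
4(b) covers ∅
5(d) covers 3:d
6(e) covers 4:b, 5:d
floor of heap: 0:d, 4:b
completions by unplaced set U, small U first (add the entries for U minus each lowest piece of U):
  |U|=1: {6}:1
  |U|=2: {4,6}:1  {5,6}:1
  |U|=3: {3,5,6}:1  {4,5,6}:2
  |U|=4: {2,3,5,6}:1  {3,4,5,6}:3
  |U|=5: {1,2,3,5,6}:1  {2,3,4,5,6}:4
  start at 0(d): 5
  start at 4(b): 1
sum over floor = 6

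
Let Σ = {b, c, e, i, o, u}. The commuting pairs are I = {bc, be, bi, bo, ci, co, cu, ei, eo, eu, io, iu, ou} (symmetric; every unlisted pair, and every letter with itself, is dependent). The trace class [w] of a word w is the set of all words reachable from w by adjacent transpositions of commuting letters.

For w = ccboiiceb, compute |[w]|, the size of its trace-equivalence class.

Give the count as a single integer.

piece 0:c — minimal
piece 1:c rests on {0:c}
piece 2:b — minimal
piece 3:o — minimal
piece 4:i — minimal
piece 5:i rests on {4:i}
piece 6:c rests on {1:c}
piece 7:e rests on {6:c}
piece 8:b rests on {2:b}
minimal pieces: {0:c, 2:b, 3:o, 4:i}
ways to finish when only these pieces remain (= sum over removing one remaining piece with nothing left below it):
  1 left: {3}→1  {5}→1  {7}→1  {8}→1
  2 left: {2,8}→1  {3,5}→2  {3,7}→2  {3,8}→2  {4,5}→1  {5,7}→2  {5,8}→2  {6,7}→1  {7,8}→2
  3 left: {1,6,7}→1  {2,3,8}→3  {2,5,8}→3  {2,7,8}→3  {3,4,5}→3  {3,5,7}→6  {3,5,8}→6  {3,6,7}→3  {3,7,8}→6  {4,5,7}→3  {4,5,8}→3  {5,6,7}→3  {5,7,8}→6  {6,7,8}→3
  4 left: {0,1,6,7}→1  {1,3,6,7}→4  {1,5,6,7}→4  {1,6,7,8}→4  {2,3,5,8}→12  {2,3,7,8}→12  {2,4,5,8}→6  {2,5,7,8}→12  {2,6,7,8}→6  {3,4,5,7}→12  {3,4,5,8}→12  {3,5,6,7}→12  {3,5,7,8}→24  {3,6,7,8}→12  {4,5,6,7}→6  {4,5,7,8}→12  {5,6,7,8}→12
  5 left: {0,1,3,6,7}→5  {0,1,5,6,7}→5  {0,1,6,7,8}→5  {1,2,6,7,8}→10  {1,3,5,6,7}→20  {1,3,6,7,8}→20  {1,4,5,6,7}→10  {1,5,6,7,8}→20  {2,3,4,5,8}→30  {2,3,5,7,8}→60  {2,3,6,7,8}→30  {2,4,5,7,8}→30  {2,5,6,7,8}→30  {3,4,5,6,7}→30  {3,4,5,7,8}→60  {3,5,6,7,8}→60  {4,5,6,7,8}→30
  6 left: {0,1,2,6,7,8}→15  {0,1,3,5,6,7}→30  {0,1,3,6,7,8}→30  {0,1,4,5,6,7}→15  {0,1,5,6,7,8}→30  {1,2,3,6,7,8}→60  {1,2,5,6,7,8}→60  {1,3,4,5,6,7}→60  {1,3,5,6,7,8}→120  {1,4,5,6,7,8}→60  {2,3,4,5,7,8}→180  {2,3,5,6,7,8}→180  {2,4,5,6,7,8}→90  {3,4,5,6,7,8}→180
  7 left: {0,1,2,3,6,7,8}→105  {0,1,2,5,6,7,8}→105  {0,1,3,4,5,6,7}→105  {0,1,3,5,6,7,8}→210  {0,1,4,5,6,7,8}→105  {1,2,3,5,6,7,8}→420  {1,2,4,5,6,7,8}→210  {1,3,4,5,6,7,8}→420  {2,3,4,5,6,7,8}→630
  placing 0:c first → 1680 extensions
  placing 2:b first → 840 extensions
  placing 3:o first → 420 extensions
  placing 4:i first → 840 extensions
total linear extensions = 3780

3780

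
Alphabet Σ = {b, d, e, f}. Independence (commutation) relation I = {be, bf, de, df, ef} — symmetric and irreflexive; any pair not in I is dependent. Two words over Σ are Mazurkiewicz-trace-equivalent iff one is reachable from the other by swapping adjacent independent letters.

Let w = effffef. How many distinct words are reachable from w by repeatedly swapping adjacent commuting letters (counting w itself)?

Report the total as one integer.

21

0(e) covers ∅
1(f) covers ∅
2(f) covers 1:f
3(f) covers 2:f
4(f) covers 3:f
5(e) covers 0:e
6(f) covers 4:f
floor of heap: 0:e, 1:f
completions by unplaced set U, small U first (add the entries for U minus each lowest piece of U):
  |U|=1: {5}:1  {6}:1
  |U|=2: {0,5}:1  {4,6}:1  {5,6}:2
  |U|=3: {0,5,6}:3  {3,4,6}:1  {4,5,6}:3
  |U|=4: {0,4,5,6}:6  {2,3,4,6}:1  {3,4,5,6}:4
  |U|=5: {0,3,4,5,6}:10  {1,2,3,4,6}:1  {2,3,4,5,6}:5
  start at 0(e): 6
  start at 1(f): 15
sum over floor = 21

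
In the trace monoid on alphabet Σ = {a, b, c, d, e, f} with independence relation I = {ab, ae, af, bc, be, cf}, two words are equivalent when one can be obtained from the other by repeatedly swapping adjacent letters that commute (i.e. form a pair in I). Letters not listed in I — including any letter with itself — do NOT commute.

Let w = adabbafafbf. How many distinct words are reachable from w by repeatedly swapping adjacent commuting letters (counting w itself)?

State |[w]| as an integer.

0(a) covers ∅
1(d) covers 0:a
2(a) covers 1:d
3(b) covers 1:d
4(b) covers 3:b
5(a) covers 2:a
6(f) covers 4:b
7(a) covers 5:a
8(f) covers 6:f
9(b) covers 8:f
10(f) covers 9:b
floor of heap: 0:a
completions by unplaced set U, small U first (add the entries for U minus each lowest piece of U):
  |U|=1: {7}:1  {10}:1
  |U|=2: {5,7}:1  {7,10}:2  {9,10}:1
  |U|=3: {2,5,7}:1  {5,7,10}:3  {7,9,10}:3  {8,9,10}:1
  |U|=4: {2,5,7,10}:4  {5,7,9,10}:6  {6,8,9,10}:1  {7,8,9,10}:4
  |U|=5: {2,5,7,9,10}:10  {4,6,8,9,10}:1  {5,7,8,9,10}:10  {6,7,8,9,10}:5
  |U|=6: {2,5,7,8,9,10}:20  {3,4,6,8,9,10}:1  {4,6,7,8,9,10}:6  {5,6,7,8,9,10}:15
  |U|=7: {2,5,6,7,8,9,10}:35  {3,4,6,7,8,9,10}:7  {4,5,6,7,8,9,10}:21
  |U|=8: {2,4,5,6,7,8,9,10}:56  {3,4,5,6,7,8,9,10}:28
  |U|=9: {2,3,4,5,6,7,8,9,10}:84
  start at 0(a): 84

84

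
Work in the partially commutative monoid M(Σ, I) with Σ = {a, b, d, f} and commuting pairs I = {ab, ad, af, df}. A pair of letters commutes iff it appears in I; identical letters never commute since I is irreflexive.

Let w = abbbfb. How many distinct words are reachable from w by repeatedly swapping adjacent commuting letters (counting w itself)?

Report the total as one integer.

#0=a has no predecessor
#1=b has no predecessor
#2=b depends on [1:b]
#3=b depends on [2:b]
#4=f depends on [3:b]
#5=b depends on [4:f]
sources: [0:a, 1:b]
N(rest) = Σ N(rest − s) over sources s of rest; N(one piece) = 1:
  size 1 → [0]=1  [5]=1
  size 2 → [0,5]=2  [4,5]=1
  size 3 → [0,4,5]=3  [3,4,5]=1
  size 4 → [0,3,4,5]=4  [2,3,4,5]=1
  first=0(a) contributes 1
  first=1(b) contributes 5
|[w]| = 6

6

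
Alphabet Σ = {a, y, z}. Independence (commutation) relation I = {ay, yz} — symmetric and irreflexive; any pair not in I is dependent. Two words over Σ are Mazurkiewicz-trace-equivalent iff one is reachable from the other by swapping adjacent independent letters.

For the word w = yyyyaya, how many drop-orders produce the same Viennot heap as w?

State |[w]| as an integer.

0(y) covers ∅
1(y) covers 0:y
2(y) covers 1:y
3(y) covers 2:y
4(a) covers ∅
5(y) covers 3:y
6(a) covers 4:a
floor of heap: 0:y, 4:a
completions by unplaced set U, small U first (add the entries for U minus each lowest piece of U):
  |U|=1: {5}:1  {6}:1
  |U|=2: {3,5}:1  {4,6}:1  {5,6}:2
  |U|=3: {2,3,5}:1  {3,5,6}:3  {4,5,6}:3
  |U|=4: {1,2,3,5}:1  {2,3,5,6}:4  {3,4,5,6}:6
  |U|=5: {0,1,2,3,5}:1  {1,2,3,5,6}:5  {2,3,4,5,6}:10
  start at 0(y): 15
  start at 4(a): 6
sum over floor = 21

21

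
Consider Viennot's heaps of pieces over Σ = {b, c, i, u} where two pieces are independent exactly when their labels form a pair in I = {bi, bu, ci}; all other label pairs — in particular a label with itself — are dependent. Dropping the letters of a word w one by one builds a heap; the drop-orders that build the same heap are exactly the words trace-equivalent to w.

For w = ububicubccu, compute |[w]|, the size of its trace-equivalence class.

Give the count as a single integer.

38

0(u) covers ∅
1(b) covers ∅
2(u) covers 0:u
3(b) covers 1:b
4(i) covers 2:u
5(c) covers 2:u, 3:b
6(u) covers 4:i, 5:c
7(b) covers 5:c
8(c) covers 6:u, 7:b
9(c) covers 8:c
10(u) covers 9:c
floor of heap: 0:u, 1:b
completions by unplaced set U, small U first (add the entries for U minus each lowest piece of U):
  |U|=1: {10}:1
  |U|=2: {9,10}:1
  |U|=3: {8,9,10}:1
  |U|=4: {6,8,9,10}:1  {7,8,9,10}:1
  |U|=5: {4,6,8,9,10}:1  {6,7,8,9,10}:2
  |U|=6: {4,6,7,8,9,10}:3  {5,6,7,8,9,10}:2
  |U|=7: {3,5,6,7,8,9,10}:2  {4,5,6,7,8,9,10}:5
  |U|=8: {1,3,5,6,7,8,9,10}:2  {2,4,5,6,7,8,9,10}:5  {3,4,5,6,7,8,9,10}:7
  |U|=9: {0,2,4,5,6,7,8,9,10}:5  {1,3,4,5,6,7,8,9,10}:9  {2,3,4,5,6,7,8,9,10}:12
  start at 0(u): 21
  start at 1(b): 17
sum over floor = 38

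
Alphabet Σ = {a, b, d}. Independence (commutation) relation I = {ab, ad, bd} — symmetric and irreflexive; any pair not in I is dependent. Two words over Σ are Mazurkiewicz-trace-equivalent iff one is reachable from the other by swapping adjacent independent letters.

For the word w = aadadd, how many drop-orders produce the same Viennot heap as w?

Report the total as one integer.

20

drop 0:a onto floor
drop 1:a onto {0:a}
drop 2:d onto floor
drop 3:a onto {1:a}
drop 4:d onto {2:d}
drop 5:d onto {4:d}
ground layer = {0:a, 2:d}
drop-orders for the pieces not yet dropped (sum over which currently-grounded one goes next):
  1 to go: {3} 1  {5} 1
  2 to go: {1,3} 1  {3,5} 2  {4,5} 1
  3 to go: {0,1,3} 1  {1,3,5} 3  {2,4,5} 1  {3,4,5} 3
  4 to go: {0,1,3,5} 4  {1,3,4,5} 6  {2,3,4,5} 4
  if 0:a drops first: 10 orders
  if 2:d drops first: 10 orders
heap linearizations: 20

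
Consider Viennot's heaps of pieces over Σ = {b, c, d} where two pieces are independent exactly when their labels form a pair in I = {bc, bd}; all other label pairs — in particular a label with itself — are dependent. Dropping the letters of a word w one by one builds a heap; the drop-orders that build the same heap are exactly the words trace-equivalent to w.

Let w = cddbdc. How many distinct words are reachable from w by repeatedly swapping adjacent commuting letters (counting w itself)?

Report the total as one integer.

6

#0=c has no predecessor
#1=d depends on [0:c]
#2=d depends on [1:d]
#3=b has no predecessor
#4=d depends on [2:d]
#5=c depends on [4:d]
sources: [0:c, 3:b]
N(rest) = Σ N(rest − s) over sources s of rest; N(one piece) = 1:
  size 1 → [3]=1  [5]=1
  size 2 → [3,5]=2  [4,5]=1
  size 3 → [2,4,5]=1  [3,4,5]=3
  size 4 → [1,2,4,5]=1  [2,3,4,5]=4
  first=0(c) contributes 5
  first=3(b) contributes 1
|[w]| = 6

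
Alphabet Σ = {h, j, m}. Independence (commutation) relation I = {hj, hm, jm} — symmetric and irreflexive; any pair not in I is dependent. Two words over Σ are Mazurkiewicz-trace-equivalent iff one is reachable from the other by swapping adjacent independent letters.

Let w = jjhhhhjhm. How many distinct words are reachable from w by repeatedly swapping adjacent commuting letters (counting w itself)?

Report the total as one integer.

504

drop 0:j onto floor
drop 1:j onto {0:j}
drop 2:h onto floor
drop 3:h onto {2:h}
drop 4:h onto {3:h}
drop 5:h onto {4:h}
drop 6:j onto {1:j}
drop 7:h onto {5:h}
drop 8:m onto floor
ground layer = {0:j, 2:h, 8:m}
drop-orders for the pieces not yet dropped (sum over which currently-grounded one goes next):
  1 to go: {6} 1  {7} 1  {8} 1
  2 to go: {1,6} 1  {5,7} 1  {6,7} 2  {6,8} 2  {7,8} 2
  3 to go: {0,1,6} 1  {1,6,7} 3  {1,6,8} 3  {4,5,7} 1  {5,6,7} 3  {5,7,8} 3  {6,7,8} 6
  4 to go: {0,1,6,7} 4  {0,1,6,8} 4  {1,5,6,7} 6  {1,6,7,8} 12  {3,4,5,7} 1  {4,5,6,7} 4  {4,5,7,8} 4  {5,6,7,8} 12
  5 to go: {0,1,5,6,7} 10  {0,1,6,7,8} 20  {1,4,5,6,7} 10  {1,5,6,7,8} 30  {2,3,4,5,7} 1  {3,4,5,6,7} 5  {3,4,5,7,8} 5  {4,5,6,7,8} 20
  6 to go: {0,1,4,5,6,7} 20  {0,1,5,6,7,8} 60  {1,3,4,5,6,7} 15  {1,4,5,6,7,8} 60  {2,3,4,5,6,7} 6  {2,3,4,5,7,8} 6  {3,4,5,6,7,8} 30
  7 to go: {0,1,3,4,5,6,7} 35  {0,1,4,5,6,7,8} 140  {1,2,3,4,5,6,7} 21  {1,3,4,5,6,7,8} 105  {2,3,4,5,6,7,8} 42
  if 0:j drops first: 168 orders
  if 2:h drops first: 280 orders
  if 8:m drops first: 56 orders
heap linearizations: 504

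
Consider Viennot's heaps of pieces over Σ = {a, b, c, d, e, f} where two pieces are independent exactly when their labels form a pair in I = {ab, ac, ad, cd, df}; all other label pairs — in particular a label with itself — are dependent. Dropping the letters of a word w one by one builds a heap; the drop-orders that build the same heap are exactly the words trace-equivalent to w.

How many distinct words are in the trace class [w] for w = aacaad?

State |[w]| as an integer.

0(a) covers ∅
1(a) covers 0:a
2(c) covers ∅
3(a) covers 1:a
4(a) covers 3:a
5(d) covers ∅
floor of heap: 0:a, 2:c, 5:d
completions by unplaced set U, small U first (add the entries for U minus each lowest piece of U):
  |U|=1: {2}:1  {4}:1  {5}:1
  |U|=2: {2,4}:2  {2,5}:2  {3,4}:1  {4,5}:2
  |U|=3: {1,3,4}:1  {2,3,4}:3  {2,4,5}:6  {3,4,5}:3
  |U|=4: {0,1,3,4}:1  {1,2,3,4}:4  {1,3,4,5}:4  {2,3,4,5}:12
  start at 0(a): 20
  start at 2(c): 5
  start at 5(d): 5
sum over floor = 30

30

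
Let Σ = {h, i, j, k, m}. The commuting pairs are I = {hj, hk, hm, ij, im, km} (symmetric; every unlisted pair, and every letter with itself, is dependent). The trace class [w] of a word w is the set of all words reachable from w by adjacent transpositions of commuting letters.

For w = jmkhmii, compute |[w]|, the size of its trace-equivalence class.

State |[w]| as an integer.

40

piece 0:j — minimal
piece 1:m rests on {0:j}
piece 2:k rests on {0:j}
piece 3:h — minimal
piece 4:m rests on {1:m}
piece 5:i rests on {2:k, 3:h}
piece 6:i rests on {5:i}
minimal pieces: {0:j, 3:h}
ways to finish when only these pieces remain (= sum over removing one remaining piece with nothing left below it):
  1 left: {4}→1  {6}→1
  2 left: {1,4}→1  {4,6}→2  {5,6}→1
  3 left: {1,4,6}→3  {2,5,6}→1  {3,5,6}→1  {4,5,6}→3
  4 left: {1,4,5,6}→6  {2,3,5,6}→2  {2,4,5,6}→4  {3,4,5,6}→4
  5 left: {1,2,4,5,6}→10  {1,3,4,5,6}→10  {2,3,4,5,6}→10
  placing 0:j first → 30 extensions
  placing 3:h first → 10 extensions
total linear extensions = 40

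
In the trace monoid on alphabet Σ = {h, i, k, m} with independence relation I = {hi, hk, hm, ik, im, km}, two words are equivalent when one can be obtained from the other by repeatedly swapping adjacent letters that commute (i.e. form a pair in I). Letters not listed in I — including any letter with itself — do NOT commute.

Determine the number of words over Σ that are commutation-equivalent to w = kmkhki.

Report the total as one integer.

120

piece 0:k — minimal
piece 1:m — minimal
piece 2:k rests on {0:k}
piece 3:h — minimal
piece 4:k rests on {2:k}
piece 5:i — minimal
minimal pieces: {0:k, 1:m, 3:h, 5:i}
ways to finish when only these pieces remain (= sum over removing one remaining piece with nothing left below it):
  1 left: {1}→1  {3}→1  {4}→1  {5}→1
  2 left: {1,3}→2  {1,4}→2  {1,5}→2  {2,4}→1  {3,4}→2  {3,5}→2  {4,5}→2
  3 left: {0,2,4}→1  {1,2,4}→3  {1,3,4}→6  {1,3,5}→6  {1,4,5}→6  {2,3,4}→3  {2,4,5}→3  {3,4,5}→6
  4 left: {0,1,2,4}→4  {0,2,3,4}→4  {0,2,4,5}→4  {1,2,3,4}→12  {1,2,4,5}→12  {1,3,4,5}→24  {2,3,4,5}→12
  placing 0:k first → 60 extensions
  placing 1:m first → 20 extensions
  placing 3:h first → 20 extensions
  placing 5:i first → 20 extensions
total linear extensions = 120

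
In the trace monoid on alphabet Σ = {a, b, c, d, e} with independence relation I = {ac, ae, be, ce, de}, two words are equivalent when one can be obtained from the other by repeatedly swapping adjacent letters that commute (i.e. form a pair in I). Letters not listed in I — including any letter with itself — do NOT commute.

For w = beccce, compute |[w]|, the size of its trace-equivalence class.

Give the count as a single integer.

piece 0:b — minimal
piece 1:e — minimal
piece 2:c rests on {0:b}
piece 3:c rests on {2:c}
piece 4:c rests on {3:c}
piece 5:e rests on {1:e}
minimal pieces: {0:b, 1:e}
ways to finish when only these pieces remain (= sum over removing one remaining piece with nothing left below it):
  1 left: {4}→1  {5}→1
  2 left: {1,5}→1  {3,4}→1  {4,5}→2
  3 left: {1,4,5}→3  {2,3,4}→1  {3,4,5}→3
  4 left: {0,2,3,4}→1  {1,3,4,5}→6  {2,3,4,5}→4
  placing 0:b first → 10 extensions
  placing 1:e first → 5 extensions
total linear extensions = 15

15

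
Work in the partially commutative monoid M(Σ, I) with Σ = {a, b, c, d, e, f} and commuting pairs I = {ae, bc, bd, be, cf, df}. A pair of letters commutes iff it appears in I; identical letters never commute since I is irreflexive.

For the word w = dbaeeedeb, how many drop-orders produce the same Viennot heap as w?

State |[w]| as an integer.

58

piece 0:d — minimal
piece 1:b — minimal
piece 2:a rests on {0:d, 1:b}
piece 3:e rests on {0:d}
piece 4:e rests on {3:e}
piece 5:e rests on {4:e}
piece 6:d rests on {2:a, 5:e}
piece 7:e rests on {6:d}
piece 8:b rests on {2:a}
minimal pieces: {0:d, 1:b}
ways to finish when only these pieces remain (= sum over removing one remaining piece with nothing left below it):
  1 left: {7}→1  {8}→1
  2 left: {6,7}→1  {7,8}→2
  3 left: {5,6,7}→1  {6,7,8}→3
  4 left: {2,6,7,8}→3  {4,5,6,7}→1  {5,6,7,8}→4
  5 left: {1,2,6,7,8}→3  {2,5,6,7,8}→7  {3,4,5,6,7}→1  {4,5,6,7,8}→5
  6 left: {1,2,5,6,7,8}→10  {2,4,5,6,7,8}→12  {3,4,5,6,7,8}→6
  7 left: {1,2,4,5,6,7,8}→22  {2,3,4,5,6,7,8}→18
  placing 0:d first → 40 extensions
  placing 1:b first → 18 extensions
total linear extensions = 58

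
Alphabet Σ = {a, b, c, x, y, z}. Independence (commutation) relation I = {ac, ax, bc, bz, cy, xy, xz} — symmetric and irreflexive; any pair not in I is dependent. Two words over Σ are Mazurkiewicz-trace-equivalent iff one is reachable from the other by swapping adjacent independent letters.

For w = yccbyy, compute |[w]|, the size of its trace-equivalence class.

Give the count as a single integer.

15

#0=y has no predecessor
#1=c has no predecessor
#2=c depends on [1:c]
#3=b depends on [0:y]
#4=y depends on [3:b]
#5=y depends on [4:y]
sources: [0:y, 1:c]
N(rest) = Σ N(rest − s) over sources s of rest; N(one piece) = 1:
  size 1 → [2]=1  [5]=1
  size 2 → [1,2]=1  [2,5]=2  [4,5]=1
  size 3 → [1,2,5]=3  [2,4,5]=3  [3,4,5]=1
  size 4 → [0,3,4,5]=1  [1,2,4,5]=6  [2,3,4,5]=4
  first=0(y) contributes 10
  first=1(c) contributes 5
|[w]| = 15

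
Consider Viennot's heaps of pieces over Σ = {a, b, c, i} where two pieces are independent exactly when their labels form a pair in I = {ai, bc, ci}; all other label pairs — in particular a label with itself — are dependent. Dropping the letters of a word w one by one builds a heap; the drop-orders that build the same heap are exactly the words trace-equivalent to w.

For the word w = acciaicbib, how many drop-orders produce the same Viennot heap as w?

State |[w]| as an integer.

piece 0:a — minimal
piece 1:c rests on {0:a}
piece 2:c rests on {1:c}
piece 3:i — minimal
piece 4:a rests on {2:c}
piece 5:i rests on {3:i}
piece 6:c rests on {4:a}
piece 7:b rests on {4:a, 5:i}
piece 8:i rests on {7:b}
piece 9:b rests on {8:i}
minimal pieces: {0:a, 3:i}
ways to finish when only these pieces remain (= sum over removing one remaining piece with nothing left below it):
  1 left: {6}→1  {9}→1
  2 left: {6,9}→2  {8,9}→1
  3 left: {6,8,9}→3  {7,8,9}→1
  4 left: {5,7,8,9}→1  {6,7,8,9}→4
  5 left: {3,5,7,8,9}→1  {4,6,7,8,9}→4  {5,6,7,8,9}→5
  6 left: {2,4,6,7,8,9}→4  {3,5,6,7,8,9}→6  {4,5,6,7,8,9}→9
  7 left: {1,2,4,6,7,8,9}→4  {2,4,5,6,7,8,9}→13  {3,4,5,6,7,8,9}→15
  8 left: {0,1,2,4,6,7,8,9}→4  {1,2,4,5,6,7,8,9}→17  {2,3,4,5,6,7,8,9}→28
  placing 0:a first → 45 extensions
  placing 3:i first → 21 extensions
total linear extensions = 66

66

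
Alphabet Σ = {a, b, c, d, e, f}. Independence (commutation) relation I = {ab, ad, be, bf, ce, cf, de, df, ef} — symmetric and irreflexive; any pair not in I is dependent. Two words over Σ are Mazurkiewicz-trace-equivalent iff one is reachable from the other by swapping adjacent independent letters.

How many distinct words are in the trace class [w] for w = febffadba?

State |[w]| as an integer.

336

piece 0:f — minimal
piece 1:e — minimal
piece 2:b — minimal
piece 3:f rests on {0:f}
piece 4:f rests on {3:f}
piece 5:a rests on {1:e, 4:f}
piece 6:d rests on {2:b}
piece 7:b rests on {6:d}
piece 8:a rests on {5:a}
minimal pieces: {0:f, 1:e, 2:b}
ways to finish when only these pieces remain (= sum over removing one remaining piece with nothing left below it):
  1 left: {7}→1  {8}→1
  2 left: {5,8}→1  {6,7}→1  {7,8}→2
  3 left: {1,5,8}→1  {2,6,7}→1  {4,5,8}→1  {5,7,8}→3  {6,7,8}→3
  4 left: {1,4,5,8}→2  {1,5,7,8}→4  {2,6,7,8}→4  {3,4,5,8}→1  {4,5,7,8}→4  {5,6,7,8}→6
  5 left: {0,3,4,5,8}→1  {1,3,4,5,8}→3  {1,4,5,7,8}→10  {1,5,6,7,8}→10  {2,5,6,7,8}→10  {3,4,5,7,8}→5  {4,5,6,7,8}→10
  6 left: {0,1,3,4,5,8}→4  {0,3,4,5,7,8}→6  {1,2,5,6,7,8}→20  {1,3,4,5,7,8}→18  {1,4,5,6,7,8}→30  {2,4,5,6,7,8}→20  {3,4,5,6,7,8}→15
  7 left: {0,1,3,4,5,7,8}→28  {0,3,4,5,6,7,8}→21  {1,2,4,5,6,7,8}→70  {1,3,4,5,6,7,8}→63  {2,3,4,5,6,7,8}→35
  placing 0:f first → 168 extensions
  placing 1:e first → 56 extensions
  placing 2:b first → 112 extensions
total linear extensions = 336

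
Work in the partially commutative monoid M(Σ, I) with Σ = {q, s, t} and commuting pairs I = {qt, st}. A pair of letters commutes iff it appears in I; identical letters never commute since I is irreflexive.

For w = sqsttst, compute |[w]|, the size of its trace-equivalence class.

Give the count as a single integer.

35

drop 0:s onto floor
drop 1:q onto {0:s}
drop 2:s onto {1:q}
drop 3:t onto floor
drop 4:t onto {3:t}
drop 5:s onto {2:s}
drop 6:t onto {4:t}
ground layer = {0:s, 3:t}
drop-orders for the pieces not yet dropped (sum over which currently-grounded one goes next):
  1 to go: {5} 1  {6} 1
  2 to go: {2,5} 1  {4,6} 1  {5,6} 2
  3 to go: {1,2,5} 1  {2,5,6} 3  {3,4,6} 1  {4,5,6} 3
  4 to go: {0,1,2,5} 1  {1,2,5,6} 4  {2,4,5,6} 6  {3,4,5,6} 4
  5 to go: {0,1,2,5,6} 5  {1,2,4,5,6} 10  {2,3,4,5,6} 10
  if 0:s drops first: 20 orders
  if 3:t drops first: 15 orders
heap linearizations: 35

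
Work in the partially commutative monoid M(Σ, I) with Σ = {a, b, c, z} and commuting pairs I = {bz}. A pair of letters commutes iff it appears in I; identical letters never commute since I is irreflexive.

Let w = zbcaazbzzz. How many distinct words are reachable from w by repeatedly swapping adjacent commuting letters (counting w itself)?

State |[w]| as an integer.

10

piece 0:z — minimal
piece 1:b — minimal
piece 2:c rests on {0:z, 1:b}
piece 3:a rests on {2:c}
piece 4:a rests on {3:a}
piece 5:z rests on {4:a}
piece 6:b rests on {4:a}
piece 7:z rests on {5:z}
piece 8:z rests on {7:z}
piece 9:z rests on {8:z}
minimal pieces: {0:z, 1:b}
ways to finish when only these pieces remain (= sum over removing one remaining piece with nothing left below it):
  1 left: {6}→1  {9}→1
  2 left: {6,9}→2  {8,9}→1
  3 left: {6,8,9}→3  {7,8,9}→1
  4 left: {5,7,8,9}→1  {6,7,8,9}→4
  5 left: {5,6,7,8,9}→5
  6 left: {4,5,6,7,8,9}→5
  7 left: {3,4,5,6,7,8,9}→5
  8 left: {2,3,4,5,6,7,8,9}→5
  placing 0:z first → 5 extensions
  placing 1:b first → 5 extensions
total linear extensions = 10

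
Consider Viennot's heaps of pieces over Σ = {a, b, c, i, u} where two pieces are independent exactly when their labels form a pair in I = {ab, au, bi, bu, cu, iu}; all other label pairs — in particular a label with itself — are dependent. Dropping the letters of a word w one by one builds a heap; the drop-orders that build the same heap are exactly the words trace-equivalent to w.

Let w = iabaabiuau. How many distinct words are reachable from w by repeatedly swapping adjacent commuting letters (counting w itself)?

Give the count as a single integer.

1260

drop 0:i onto floor
drop 1:a onto {0:i}
drop 2:b onto floor
drop 3:a onto {1:a}
drop 4:a onto {3:a}
drop 5:b onto {2:b}
drop 6:i onto {4:a}
drop 7:u onto floor
drop 8:a onto {6:i}
drop 9:u onto {7:u}
ground layer = {0:i, 2:b, 7:u}
drop-orders for the pieces not yet dropped (sum over which currently-grounded one goes next):
  1 to go: {5} 1  {8} 1  {9} 1
  2 to go: {2,5} 1  {5,8} 2  {5,9} 2  {6,8} 1  {7,9} 1  {8,9} 2
  3 to go: {2,5,8} 3  {2,5,9} 3  {4,6,8} 1  {5,6,8} 3  {5,7,9} 3  {5,8,9} 6  {6,8,9} 3  {7,8,9} 3
  4 to go: {2,5,6,8} 6  {2,5,7,9} 6  {2,5,8,9} 12  {3,4,6,8} 1  {4,5,6,8} 4  {4,6,8,9} 4  {5,6,8,9} 12  {5,7,8,9} 12  {6,7,8,9} 6
  5 to go: {1,3,4,6,8} 1  {2,4,5,6,8} 10  {2,5,6,8,9} 30  {2,5,7,8,9} 30  {3,4,5,6,8} 5  {3,4,6,8,9} 5  {4,5,6,8,9} 20  {4,6,7,8,9} 10  {5,6,7,8,9} 30
  6 to go: {0,1,3,4,6,8} 1  {1,3,4,5,6,8} 6  {1,3,4,6,8,9} 6  {2,3,4,5,6,8} 15  {2,4,5,6,8,9} 60  {2,5,6,7,8,9} 90  {3,4,5,6,8,9} 30  {3,4,6,7,8,9} 15  {4,5,6,7,8,9} 60
  7 to go: {0,1,3,4,5,6,8} 7  {0,1,3,4,6,8,9} 7  {1,2,3,4,5,6,8} 21  {1,3,4,5,6,8,9} 42  {1,3,4,6,7,8,9} 21  {2,3,4,5,6,8,9} 105  {2,4,5,6,7,8,9} 210  {3,4,5,6,7,8,9} 105
  8 to go: {0,1,2,3,4,5,6,8} 28  {0,1,3,4,5,6,8,9} 56  {0,1,3,4,6,7,8,9} 28  {1,2,3,4,5,6,8,9} 168  {1,3,4,5,6,7,8,9} 168  {2,3,4,5,6,7,8,9} 420
  if 0:i drops first: 756 orders
  if 2:b drops first: 252 orders
  if 7:u drops first: 252 orders
heap linearizations: 1260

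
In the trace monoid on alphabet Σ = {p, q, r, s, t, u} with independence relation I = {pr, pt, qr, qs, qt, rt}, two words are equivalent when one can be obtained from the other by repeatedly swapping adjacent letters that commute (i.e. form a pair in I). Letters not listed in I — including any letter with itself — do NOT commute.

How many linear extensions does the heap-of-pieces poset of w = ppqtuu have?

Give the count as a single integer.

#0=p has no predecessor
#1=p depends on [0:p]
#2=q depends on [1:p]
#3=t has no predecessor
#4=u depends on [2:q, 3:t]
#5=u depends on [4:u]
sources: [0:p, 3:t]
N(rest) = Σ N(rest − s) over sources s of rest; N(one piece) = 1:
  size 1 → [5]=1
  size 2 → [4,5]=1
  size 3 → [2,4,5]=1  [3,4,5]=1
  size 4 → [1,2,4,5]=1  [2,3,4,5]=2
  first=0(p) contributes 3
  first=3(t) contributes 1
|[w]| = 4

4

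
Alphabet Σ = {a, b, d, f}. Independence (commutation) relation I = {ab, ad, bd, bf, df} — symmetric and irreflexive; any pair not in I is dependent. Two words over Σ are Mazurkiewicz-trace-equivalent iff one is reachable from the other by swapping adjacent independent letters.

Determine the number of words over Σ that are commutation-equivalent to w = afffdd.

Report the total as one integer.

15

piece 0:a — minimal
piece 1:f rests on {0:a}
piece 2:f rests on {1:f}
piece 3:f rests on {2:f}
piece 4:d — minimal
piece 5:d rests on {4:d}
minimal pieces: {0:a, 4:d}
ways to finish when only these pieces remain (= sum over removing one remaining piece with nothing left below it):
  1 left: {3}→1  {5}→1
  2 left: {2,3}→1  {3,5}→2  {4,5}→1
  3 left: {1,2,3}→1  {2,3,5}→3  {3,4,5}→3
  4 left: {0,1,2,3}→1  {1,2,3,5}→4  {2,3,4,5}→6
  placing 0:a first → 10 extensions
  placing 4:d first → 5 extensions
total linear extensions = 15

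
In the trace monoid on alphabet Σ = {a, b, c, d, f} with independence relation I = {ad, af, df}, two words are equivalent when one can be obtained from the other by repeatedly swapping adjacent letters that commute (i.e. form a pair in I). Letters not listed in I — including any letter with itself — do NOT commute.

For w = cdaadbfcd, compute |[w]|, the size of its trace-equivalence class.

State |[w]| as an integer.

6

0(c) covers ∅
1(d) covers 0:c
2(a) covers 0:c
3(a) covers 2:a
4(d) covers 1:d
5(b) covers 3:a, 4:d
6(f) covers 5:b
7(c) covers 6:f
8(d) covers 7:c
floor of heap: 0:c
completions by unplaced set U, small U first (add the entries for U minus each lowest piece of U):
  |U|=1: {8}:1
  |U|=2: {7,8}:1
  |U|=3: {6,7,8}:1
  |U|=4: {5,6,7,8}:1
  |U|=5: {3,5,6,7,8}:1  {4,5,6,7,8}:1
  |U|=6: {1,4,5,6,7,8}:1  {2,3,5,6,7,8}:1  {3,4,5,6,7,8}:2
  |U|=7: {1,3,4,5,6,7,8}:3  {2,3,4,5,6,7,8}:3
  start at 0(c): 6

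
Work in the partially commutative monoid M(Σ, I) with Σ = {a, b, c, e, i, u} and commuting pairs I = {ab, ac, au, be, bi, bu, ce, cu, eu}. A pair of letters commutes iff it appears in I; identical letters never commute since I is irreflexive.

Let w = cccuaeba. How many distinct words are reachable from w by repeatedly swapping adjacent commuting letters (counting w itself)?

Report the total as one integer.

piece 0:c — minimal
piece 1:c rests on {0:c}
piece 2:c rests on {1:c}
piece 3:u — minimal
piece 4:a — minimal
piece 5:e rests on {4:a}
piece 6:b rests on {2:c}
piece 7:a rests on {5:e}
minimal pieces: {0:c, 3:u, 4:a}
ways to finish when only these pieces remain (= sum over removing one remaining piece with nothing left below it):
  1 left: {3}→1  {6}→1  {7}→1
  2 left: {2,6}→1  {3,6}→2  {3,7}→2  {5,7}→1  {6,7}→2
  3 left: {1,2,6}→1  {2,3,6}→3  {2,6,7}→3  {3,5,7}→3  {3,6,7}→6  {4,5,7}→1  {5,6,7}→3
  4 left: {0,1,2,6}→1  {1,2,3,6}→4  {1,2,6,7}→4  {2,3,6,7}→12  {2,5,6,7}→6  {3,4,5,7}→4  {3,5,6,7}→12  {4,5,6,7}→4
  5 left: {0,1,2,3,6}→5  {0,1,2,6,7}→5  {1,2,3,6,7}→20  {1,2,5,6,7}→10  {2,3,5,6,7}→30  {2,4,5,6,7}→10  {3,4,5,6,7}→20
  6 left: {0,1,2,3,6,7}→30  {0,1,2,5,6,7}→15  {1,2,3,5,6,7}→60  {1,2,4,5,6,7}→20  {2,3,4,5,6,7}→60
  placing 0:c first → 140 extensions
  placing 3:u first → 35 extensions
  placing 4:a first → 105 extensions
total linear extensions = 280

280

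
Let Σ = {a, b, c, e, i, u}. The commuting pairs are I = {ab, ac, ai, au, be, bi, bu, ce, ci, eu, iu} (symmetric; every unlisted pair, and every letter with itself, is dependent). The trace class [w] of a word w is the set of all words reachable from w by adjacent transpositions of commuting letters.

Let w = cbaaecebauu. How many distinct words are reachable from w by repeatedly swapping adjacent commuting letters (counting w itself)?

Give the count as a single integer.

0(c) covers ∅
1(b) covers 0:c
2(a) covers ∅
3(a) covers 2:a
4(e) covers 3:a
5(c) covers 1:b
6(e) covers 4:e
7(b) covers 5:c
8(a) covers 6:e
9(u) covers 5:c
10(u) covers 9:u
floor of heap: 0:c, 2:a
completions by unplaced set U, small U first (add the entries for U minus each lowest piece of U):
  |U|=1: {7}:1  {8}:1  {10}:1
  |U|=2: {6,8}:1  {7,8}:2  {7,10}:2  {8,10}:2  {9,10}:1
  |U|=3: {4,6,8}:1  {6,7,8}:3  {6,8,10}:3  {7,8,10}:6  {7,9,10}:3  {8,9,10}:3
  |U|=4: {3,4,6,8}:1  {4,6,7,8}:4  {4,6,8,10}:4  {5,7,9,10}:3  {6,7,8,10}:12  {6,8,9,10}:6  {7,8,9,10}:12
  |U|=5: {1,5,7,9,10}:3  {2,3,4,6,8}:1  {3,4,6,7,8}:5  {3,4,6,8,10}:5  {4,6,7,8,10}:20  {4,6,8,9,10}:10  {5,7,8,9,10}:15  {6,7,8,9,10}:30
  |U|=6: {0,1,5,7,9,10}:3  {1,5,7,8,9,10}:18  {2,3,4,6,7,8}:6  {2,3,4,6,8,10}:6  {3,4,6,7,8,10}:30  {3,4,6,8,9,10}:15  {4,6,7,8,9,10}:60  {5,6,7,8,9,10}:45
  |U|=7: {0,1,5,7,8,9,10}:21  {1,5,6,7,8,9,10}:63  {2,3,4,6,7,8,10}:42  {2,3,4,6,8,9,10}:21  {3,4,6,7,8,9,10}:105  {4,5,6,7,8,9,10}:105
  |U|=8: {0,1,5,6,7,8,9,10}:84  {1,4,5,6,7,8,9,10}:168  {2,3,4,6,7,8,9,10}:168  {3,4,5,6,7,8,9,10}:210
  |U|=9: {0,1,4,5,6,7,8,9,10}:252  {1,3,4,5,6,7,8,9,10}:378  {2,3,4,5,6,7,8,9,10}:378
  start at 0(c): 756
  start at 2(a): 630
sum over floor = 1386

1386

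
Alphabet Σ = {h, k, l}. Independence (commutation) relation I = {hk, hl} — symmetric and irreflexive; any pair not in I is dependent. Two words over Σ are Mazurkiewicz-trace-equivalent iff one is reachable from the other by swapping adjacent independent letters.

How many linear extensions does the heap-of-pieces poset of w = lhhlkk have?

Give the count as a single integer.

0(l) covers ∅
1(h) covers ∅
2(h) covers 1:h
3(l) covers 0:l
4(k) covers 3:l
5(k) covers 4:k
floor of heap: 0:l, 1:h
completions by unplaced set U, small U first (add the entries for U minus each lowest piece of U):
  |U|=1: {2}:1  {5}:1
  |U|=2: {1,2}:1  {2,5}:2  {4,5}:1
  |U|=3: {1,2,5}:3  {2,4,5}:3  {3,4,5}:1
  |U|=4: {0,3,4,5}:1  {1,2,4,5}:6  {2,3,4,5}:4
  start at 0(l): 10
  start at 1(h): 5
sum over floor = 15

15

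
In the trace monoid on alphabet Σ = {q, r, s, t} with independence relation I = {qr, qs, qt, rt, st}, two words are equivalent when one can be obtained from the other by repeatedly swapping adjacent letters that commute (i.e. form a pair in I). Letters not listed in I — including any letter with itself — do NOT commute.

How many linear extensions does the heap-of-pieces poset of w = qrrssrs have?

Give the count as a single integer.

7

drop 0:q onto floor
drop 1:r onto floor
drop 2:r onto {1:r}
drop 3:s onto {2:r}
drop 4:s onto {3:s}
drop 5:r onto {4:s}
drop 6:s onto {5:r}
ground layer = {0:q, 1:r}
drop-orders for the pieces not yet dropped (sum over which currently-grounded one goes next):
  1 to go: {0} 1  {6} 1
  2 to go: {0,6} 2  {5,6} 1
  3 to go: {0,5,6} 3  {4,5,6} 1
  4 to go: {0,4,5,6} 4  {3,4,5,6} 1
  5 to go: {0,3,4,5,6} 5  {2,3,4,5,6} 1
  if 0:q drops first: 1 orders
  if 1:r drops first: 6 orders
heap linearizations: 7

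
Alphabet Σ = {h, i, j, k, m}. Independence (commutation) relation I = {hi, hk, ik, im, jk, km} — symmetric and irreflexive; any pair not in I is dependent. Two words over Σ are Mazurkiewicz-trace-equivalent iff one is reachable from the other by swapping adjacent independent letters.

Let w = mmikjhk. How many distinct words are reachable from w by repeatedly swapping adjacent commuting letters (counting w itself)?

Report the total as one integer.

drop 0:m onto floor
drop 1:m onto {0:m}
drop 2:i onto floor
drop 3:k onto floor
drop 4:j onto {1:m, 2:i}
drop 5:h onto {4:j}
drop 6:k onto {3:k}
ground layer = {0:m, 2:i, 3:k}
drop-orders for the pieces not yet dropped (sum over which currently-grounded one goes next):
  1 to go: {5} 1  {6} 1
  2 to go: {3,6} 1  {4,5} 1  {5,6} 2
  3 to go: {1,4,5} 1  {2,4,5} 1  {3,5,6} 3  {4,5,6} 3
  4 to go: {0,1,4,5} 1  {1,2,4,5} 2  {1,4,5,6} 4  {2,4,5,6} 4  {3,4,5,6} 6
  5 to go: {0,1,2,4,5} 3  {0,1,4,5,6} 5  {1,2,4,5,6} 10  {1,3,4,5,6} 10  {2,3,4,5,6} 10
  if 0:m drops first: 30 orders
  if 2:i drops first: 15 orders
  if 3:k drops first: 18 orders
heap linearizations: 63

63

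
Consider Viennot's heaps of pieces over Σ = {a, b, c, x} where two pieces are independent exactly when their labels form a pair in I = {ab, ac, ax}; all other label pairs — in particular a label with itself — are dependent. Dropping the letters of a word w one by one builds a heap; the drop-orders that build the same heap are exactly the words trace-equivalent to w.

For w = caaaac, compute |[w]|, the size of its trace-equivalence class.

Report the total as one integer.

15

drop 0:c onto floor
drop 1:a onto floor
drop 2:a onto {1:a}
drop 3:a onto {2:a}
drop 4:a onto {3:a}
drop 5:c onto {0:c}
ground layer = {0:c, 1:a}
drop-orders for the pieces not yet dropped (sum over which currently-grounded one goes next):
  1 to go: {4} 1  {5} 1
  2 to go: {0,5} 1  {3,4} 1  {4,5} 2
  3 to go: {0,4,5} 3  {2,3,4} 1  {3,4,5} 3
  4 to go: {0,3,4,5} 6  {1,2,3,4} 1  {2,3,4,5} 4
  if 0:c drops first: 5 orders
  if 1:a drops first: 10 orders
heap linearizations: 15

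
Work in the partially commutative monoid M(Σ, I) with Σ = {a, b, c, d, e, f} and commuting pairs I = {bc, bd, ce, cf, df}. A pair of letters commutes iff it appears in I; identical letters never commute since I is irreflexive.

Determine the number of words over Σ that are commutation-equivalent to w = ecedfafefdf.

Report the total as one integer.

21

drop 0:e onto floor
drop 1:c onto floor
drop 2:e onto {0:e}
drop 3:d onto {1:c, 2:e}
drop 4:f onto {2:e}
drop 5:a onto {3:d, 4:f}
drop 6:f onto {5:a}
drop 7:e onto {6:f}
drop 8:f onto {7:e}
drop 9:d onto {7:e}
drop 10:f onto {8:f}
ground layer = {0:e, 1:c}
drop-orders for the pieces not yet dropped (sum over which currently-grounded one goes next):
  1 to go: {9} 1  {10} 1
  2 to go: {8,10} 1  {9,10} 2
  3 to go: {8,9,10} 3
  4 to go: {7,8,9,10} 3
  5 to go: {6,7,8,9,10} 3
  6 to go: {5,6,7,8,9,10} 3
  7 to go: {3,5,6,7,8,9,10} 3  {4,5,6,7,8,9,10} 3
  8 to go: {1,3,5,6,7,8,9,10} 3  {3,4,5,6,7,8,9,10} 6
  9 to go: {1,3,4,5,6,7,8,9,10} 9  {2,3,4,5,6,7,8,9,10} 6
  if 0:e drops first: 15 orders
  if 1:c drops first: 6 orders
heap linearizations: 21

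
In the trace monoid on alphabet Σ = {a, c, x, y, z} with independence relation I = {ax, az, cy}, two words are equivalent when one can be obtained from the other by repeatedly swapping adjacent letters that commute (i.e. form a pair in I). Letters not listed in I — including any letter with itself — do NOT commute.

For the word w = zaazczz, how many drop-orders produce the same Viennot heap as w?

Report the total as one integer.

6

drop 0:z onto floor
drop 1:a onto floor
drop 2:a onto {1:a}
drop 3:z onto {0:z}
drop 4:c onto {2:a, 3:z}
drop 5:z onto {4:c}
drop 6:z onto {5:z}
ground layer = {0:z, 1:a}
drop-orders for the pieces not yet dropped (sum over which currently-grounded one goes next):
  1 to go: {6} 1
  2 to go: {5,6} 1
  3 to go: {4,5,6} 1
  4 to go: {2,4,5,6} 1  {3,4,5,6} 1
  5 to go: {0,3,4,5,6} 1  {1,2,4,5,6} 1  {2,3,4,5,6} 2
  if 0:z drops first: 3 orders
  if 1:a drops first: 3 orders
heap linearizations: 6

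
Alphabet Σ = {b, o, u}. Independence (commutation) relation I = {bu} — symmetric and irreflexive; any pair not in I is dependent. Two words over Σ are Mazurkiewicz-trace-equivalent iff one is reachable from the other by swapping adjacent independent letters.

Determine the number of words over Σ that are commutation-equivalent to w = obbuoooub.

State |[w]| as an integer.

0(o) covers ∅
1(b) covers 0:o
2(b) covers 1:b
3(u) covers 0:o
4(o) covers 2:b, 3:u
5(o) covers 4:o
6(o) covers 5:o
7(u) covers 6:o
8(b) covers 6:o
floor of heap: 0:o
completions by unplaced set U, small U first (add the entries for U minus each lowest piece of U):
  |U|=1: {7}:1  {8}:1
  |U|=2: {7,8}:2
  |U|=3: {6,7,8}:2
  |U|=4: {5,6,7,8}:2
  |U|=5: {4,5,6,7,8}:2
  |U|=6: {2,4,5,6,7,8}:2  {3,4,5,6,7,8}:2
  |U|=7: {1,2,4,5,6,7,8}:2  {2,3,4,5,6,7,8}:4
  start at 0(o): 6

6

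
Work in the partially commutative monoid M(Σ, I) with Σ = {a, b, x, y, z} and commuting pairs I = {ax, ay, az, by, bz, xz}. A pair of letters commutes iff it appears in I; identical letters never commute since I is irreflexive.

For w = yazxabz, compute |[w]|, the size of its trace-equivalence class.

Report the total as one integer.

drop 0:y onto floor
drop 1:a onto floor
drop 2:z onto {0:y}
drop 3:x onto {0:y}
drop 4:a onto {1:a}
drop 5:b onto {3:x, 4:a}
drop 6:z onto {2:z}
ground layer = {0:y, 1:a}
drop-orders for the pieces not yet dropped (sum over which currently-grounded one goes next):
  1 to go: {5} 1  {6} 1
  2 to go: {2,6} 1  {3,5} 1  {4,5} 1  {5,6} 2
  3 to go: {1,4,5} 1  {2,5,6} 3  {3,4,5} 2  {3,5,6} 3  {4,5,6} 3
  4 to go: {1,3,4,5} 3  {1,4,5,6} 4  {2,3,5,6} 6  {2,4,5,6} 6  {3,4,5,6} 8
  5 to go: {0,2,3,5,6} 6  {1,2,4,5,6} 10  {1,3,4,5,6} 15  {2,3,4,5,6} 20
  if 0:y drops first: 45 orders
  if 1:a drops first: 26 orders
heap linearizations: 71

71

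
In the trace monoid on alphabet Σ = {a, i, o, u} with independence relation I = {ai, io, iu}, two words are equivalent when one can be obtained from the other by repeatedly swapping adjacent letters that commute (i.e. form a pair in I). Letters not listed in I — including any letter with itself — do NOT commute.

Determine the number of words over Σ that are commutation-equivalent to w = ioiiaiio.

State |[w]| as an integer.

piece 0:i — minimal
piece 1:o — minimal
piece 2:i rests on {0:i}
piece 3:i rests on {2:i}
piece 4:a rests on {1:o}
piece 5:i rests on {3:i}
piece 6:i rests on {5:i}
piece 7:o rests on {4:a}
minimal pieces: {0:i, 1:o}
ways to finish when only these pieces remain (= sum over removing one remaining piece with nothing left below it):
  1 left: {6}→1  {7}→1
  2 left: {4,7}→1  {5,6}→1  {6,7}→2
  3 left: {1,4,7}→1  {3,5,6}→1  {4,6,7}→3  {5,6,7}→3
  4 left: {1,4,6,7}→4  {2,3,5,6}→1  {3,5,6,7}→4  {4,5,6,7}→6
  5 left: {0,2,3,5,6}→1  {1,4,5,6,7}→10  {2,3,5,6,7}→5  {3,4,5,6,7}→10
  6 left: {0,2,3,5,6,7}→6  {1,3,4,5,6,7}→20  {2,3,4,5,6,7}→15
  placing 0:i first → 35 extensions
  placing 1:o first → 21 extensions
total linear extensions = 56

56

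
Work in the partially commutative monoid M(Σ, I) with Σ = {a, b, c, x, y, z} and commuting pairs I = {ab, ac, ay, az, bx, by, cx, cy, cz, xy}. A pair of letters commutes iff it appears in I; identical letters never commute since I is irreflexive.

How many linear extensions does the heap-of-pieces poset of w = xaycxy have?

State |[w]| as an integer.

60

piece 0:x — minimal
piece 1:a rests on {0:x}
piece 2:y — minimal
piece 3:c — minimal
piece 4:x rests on {1:a}
piece 5:y rests on {2:y}
minimal pieces: {0:x, 2:y, 3:c}
ways to finish when only these pieces remain (= sum over removing one remaining piece with nothing left below it):
  1 left: {3}→1  {4}→1  {5}→1
  2 left: {1,4}→1  {2,5}→1  {3,4}→2  {3,5}→2  {4,5}→2
  3 left: {0,1,4}→1  {1,3,4}→3  {1,4,5}→3  {2,3,5}→3  {2,4,5}→3  {3,4,5}→6
  4 left: {0,1,3,4}→4  {0,1,4,5}→4  {1,2,4,5}→6  {1,3,4,5}→12  {2,3,4,5}→12
  placing 0:x first → 30 extensions
  placing 2:y first → 20 extensions
  placing 3:c first → 10 extensions
total linear extensions = 60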